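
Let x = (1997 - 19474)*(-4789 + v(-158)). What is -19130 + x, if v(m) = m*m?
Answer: -352617605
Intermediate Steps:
v(m) = m²
x = -352598475 (x = (1997 - 19474)*(-4789 + (-158)²) = -17477*(-4789 + 24964) = -17477*20175 = -352598475)
-19130 + x = -19130 - 352598475 = -352617605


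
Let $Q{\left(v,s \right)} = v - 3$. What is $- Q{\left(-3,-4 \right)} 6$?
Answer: $36$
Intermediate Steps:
$Q{\left(v,s \right)} = -3 + v$
$- Q{\left(-3,-4 \right)} 6 = - \left(-3 - 3\right) 6 = - \left(-6\right) 6 = \left(-1\right) \left(-36\right) = 36$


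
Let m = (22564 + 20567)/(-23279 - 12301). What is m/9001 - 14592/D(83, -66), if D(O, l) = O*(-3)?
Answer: 519239853749/8860404380 ≈ 58.602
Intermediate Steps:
m = -14377/11860 (m = 43131/(-35580) = 43131*(-1/35580) = -14377/11860 ≈ -1.2122)
D(O, l) = -3*O
m/9001 - 14592/D(83, -66) = -14377/11860/9001 - 14592/((-3*83)) = -14377/11860*1/9001 - 14592/(-249) = -14377/106751860 - 14592*(-1/249) = -14377/106751860 + 4864/83 = 519239853749/8860404380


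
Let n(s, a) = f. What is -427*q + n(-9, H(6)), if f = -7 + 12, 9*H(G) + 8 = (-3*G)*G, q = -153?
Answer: 65336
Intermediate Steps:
H(G) = -8/9 - G²/3 (H(G) = -8/9 + ((-3*G)*G)/9 = -8/9 + (-3*G²)/9 = -8/9 - G²/3)
f = 5
n(s, a) = 5
-427*q + n(-9, H(6)) = -427*(-153) + 5 = 65331 + 5 = 65336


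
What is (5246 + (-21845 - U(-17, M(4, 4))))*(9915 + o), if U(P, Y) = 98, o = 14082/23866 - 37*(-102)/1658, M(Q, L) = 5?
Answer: -1638177161243355/9892457 ≈ -1.6560e+8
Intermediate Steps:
o = 28354560/9892457 (o = 14082*(1/23866) + 3774*(1/1658) = 7041/11933 + 1887/829 = 28354560/9892457 ≈ 2.8663)
(5246 + (-21845 - U(-17, M(4, 4))))*(9915 + o) = (5246 + (-21845 - 1*98))*(9915 + 28354560/9892457) = (5246 + (-21845 - 98))*(98112065715/9892457) = (5246 - 21943)*(98112065715/9892457) = -16697*98112065715/9892457 = -1638177161243355/9892457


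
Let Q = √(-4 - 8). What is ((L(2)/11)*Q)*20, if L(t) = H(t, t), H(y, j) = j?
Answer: 80*I*√3/11 ≈ 12.597*I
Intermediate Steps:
L(t) = t
Q = 2*I*√3 (Q = √(-12) = 2*I*√3 ≈ 3.4641*I)
((L(2)/11)*Q)*20 = ((2/11)*(2*I*√3))*20 = ((2*(1/11))*(2*I*√3))*20 = (2*(2*I*√3)/11)*20 = (4*I*√3/11)*20 = 80*I*√3/11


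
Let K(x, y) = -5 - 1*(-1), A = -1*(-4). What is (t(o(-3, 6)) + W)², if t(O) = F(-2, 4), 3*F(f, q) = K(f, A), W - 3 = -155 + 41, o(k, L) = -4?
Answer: 113569/9 ≈ 12619.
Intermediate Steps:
A = 4
K(x, y) = -4 (K(x, y) = -5 + 1 = -4)
W = -111 (W = 3 + (-155 + 41) = 3 - 114 = -111)
F(f, q) = -4/3 (F(f, q) = (⅓)*(-4) = -4/3)
t(O) = -4/3
(t(o(-3, 6)) + W)² = (-4/3 - 111)² = (-337/3)² = 113569/9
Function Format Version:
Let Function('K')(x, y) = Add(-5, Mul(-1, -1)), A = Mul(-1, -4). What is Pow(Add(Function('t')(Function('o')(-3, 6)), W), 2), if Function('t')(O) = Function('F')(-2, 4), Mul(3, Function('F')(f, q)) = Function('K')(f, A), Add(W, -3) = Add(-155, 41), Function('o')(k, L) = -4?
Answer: Rational(113569, 9) ≈ 12619.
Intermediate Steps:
A = 4
Function('K')(x, y) = -4 (Function('K')(x, y) = Add(-5, 1) = -4)
W = -111 (W = Add(3, Add(-155, 41)) = Add(3, -114) = -111)
Function('F')(f, q) = Rational(-4, 3) (Function('F')(f, q) = Mul(Rational(1, 3), -4) = Rational(-4, 3))
Function('t')(O) = Rational(-4, 3)
Pow(Add(Function('t')(Function('o')(-3, 6)), W), 2) = Pow(Add(Rational(-4, 3), -111), 2) = Pow(Rational(-337, 3), 2) = Rational(113569, 9)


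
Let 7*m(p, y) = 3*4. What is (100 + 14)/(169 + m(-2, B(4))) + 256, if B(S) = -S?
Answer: 306718/1195 ≈ 256.67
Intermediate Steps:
m(p, y) = 12/7 (m(p, y) = (3*4)/7 = (1/7)*12 = 12/7)
(100 + 14)/(169 + m(-2, B(4))) + 256 = (100 + 14)/(169 + 12/7) + 256 = 114/(1195/7) + 256 = 114*(7/1195) + 256 = 798/1195 + 256 = 306718/1195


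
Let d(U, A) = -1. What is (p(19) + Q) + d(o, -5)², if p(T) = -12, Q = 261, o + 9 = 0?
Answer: 250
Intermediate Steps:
o = -9 (o = -9 + 0 = -9)
(p(19) + Q) + d(o, -5)² = (-12 + 261) + (-1)² = 249 + 1 = 250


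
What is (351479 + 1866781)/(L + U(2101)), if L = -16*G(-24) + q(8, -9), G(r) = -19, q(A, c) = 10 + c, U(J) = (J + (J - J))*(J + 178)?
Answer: 554565/1197121 ≈ 0.46325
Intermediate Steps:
U(J) = J*(178 + J) (U(J) = (J + 0)*(178 + J) = J*(178 + J))
L = 305 (L = -16*(-19) + (10 - 9) = 304 + 1 = 305)
(351479 + 1866781)/(L + U(2101)) = (351479 + 1866781)/(305 + 2101*(178 + 2101)) = 2218260/(305 + 2101*2279) = 2218260/(305 + 4788179) = 2218260/4788484 = 2218260*(1/4788484) = 554565/1197121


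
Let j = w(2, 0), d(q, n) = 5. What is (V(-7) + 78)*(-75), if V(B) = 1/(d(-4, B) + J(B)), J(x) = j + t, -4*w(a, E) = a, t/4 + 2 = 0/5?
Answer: -40800/7 ≈ -5828.6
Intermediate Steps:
t = -8 (t = -8 + 4*(0/5) = -8 + 4*(0*(⅕)) = -8 + 4*0 = -8 + 0 = -8)
w(a, E) = -a/4
j = -½ (j = -¼*2 = -½ ≈ -0.50000)
J(x) = -17/2 (J(x) = -½ - 8 = -17/2)
V(B) = -2/7 (V(B) = 1/(5 - 17/2) = 1/(-7/2) = -2/7)
(V(-7) + 78)*(-75) = (-2/7 + 78)*(-75) = (544/7)*(-75) = -40800/7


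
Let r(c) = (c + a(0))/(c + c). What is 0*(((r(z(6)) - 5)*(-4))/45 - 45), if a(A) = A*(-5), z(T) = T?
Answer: 0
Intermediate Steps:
a(A) = -5*A
r(c) = ½ (r(c) = (c - 5*0)/(c + c) = (c + 0)/((2*c)) = c*(1/(2*c)) = ½)
0*(((r(z(6)) - 5)*(-4))/45 - 45) = 0*(((½ - 5)*(-4))/45 - 45) = 0*(-9/2*(-4)*(1/45) - 45) = 0*(18*(1/45) - 45) = 0*(⅖ - 45) = 0*(-223/5) = 0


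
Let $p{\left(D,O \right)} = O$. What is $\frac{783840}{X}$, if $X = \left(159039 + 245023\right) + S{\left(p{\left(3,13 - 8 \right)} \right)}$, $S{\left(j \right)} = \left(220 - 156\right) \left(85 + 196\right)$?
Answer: $\frac{130640}{70341} \approx 1.8572$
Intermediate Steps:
$S{\left(j \right)} = 17984$ ($S{\left(j \right)} = 64 \cdot 281 = 17984$)
$X = 422046$ ($X = \left(159039 + 245023\right) + 17984 = 404062 + 17984 = 422046$)
$\frac{783840}{X} = \frac{783840}{422046} = 783840 \cdot \frac{1}{422046} = \frac{130640}{70341}$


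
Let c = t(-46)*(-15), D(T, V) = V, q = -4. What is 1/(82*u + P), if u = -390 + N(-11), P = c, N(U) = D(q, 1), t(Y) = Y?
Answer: -1/31208 ≈ -3.2043e-5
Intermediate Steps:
N(U) = 1
c = 690 (c = -46*(-15) = 690)
P = 690
u = -389 (u = -390 + 1 = -389)
1/(82*u + P) = 1/(82*(-389) + 690) = 1/(-31898 + 690) = 1/(-31208) = -1/31208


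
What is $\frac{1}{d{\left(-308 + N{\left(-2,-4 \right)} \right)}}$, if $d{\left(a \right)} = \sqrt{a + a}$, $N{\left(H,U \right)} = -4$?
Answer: $- \frac{i \sqrt{39}}{156} \approx - 0.040032 i$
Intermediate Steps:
$d{\left(a \right)} = \sqrt{2} \sqrt{a}$ ($d{\left(a \right)} = \sqrt{2 a} = \sqrt{2} \sqrt{a}$)
$\frac{1}{d{\left(-308 + N{\left(-2,-4 \right)} \right)}} = \frac{1}{\sqrt{2} \sqrt{-308 - 4}} = \frac{1}{\sqrt{2} \sqrt{-312}} = \frac{1}{\sqrt{2} \cdot 2 i \sqrt{78}} = \frac{1}{4 i \sqrt{39}} = - \frac{i \sqrt{39}}{156}$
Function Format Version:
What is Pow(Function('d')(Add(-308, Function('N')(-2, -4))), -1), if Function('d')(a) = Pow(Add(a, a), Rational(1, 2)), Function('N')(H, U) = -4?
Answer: Mul(Rational(-1, 156), I, Pow(39, Rational(1, 2))) ≈ Mul(-0.040032, I)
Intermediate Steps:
Function('d')(a) = Mul(Pow(2, Rational(1, 2)), Pow(a, Rational(1, 2))) (Function('d')(a) = Pow(Mul(2, a), Rational(1, 2)) = Mul(Pow(2, Rational(1, 2)), Pow(a, Rational(1, 2))))
Pow(Function('d')(Add(-308, Function('N')(-2, -4))), -1) = Pow(Mul(Pow(2, Rational(1, 2)), Pow(Add(-308, -4), Rational(1, 2))), -1) = Pow(Mul(Pow(2, Rational(1, 2)), Pow(-312, Rational(1, 2))), -1) = Pow(Mul(Pow(2, Rational(1, 2)), Mul(2, I, Pow(78, Rational(1, 2)))), -1) = Pow(Mul(4, I, Pow(39, Rational(1, 2))), -1) = Mul(Rational(-1, 156), I, Pow(39, Rational(1, 2)))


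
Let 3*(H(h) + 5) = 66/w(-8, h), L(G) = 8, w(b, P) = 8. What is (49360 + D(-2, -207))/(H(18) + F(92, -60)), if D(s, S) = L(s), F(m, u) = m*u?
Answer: -65824/7363 ≈ -8.9398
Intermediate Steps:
D(s, S) = 8
H(h) = -9/4 (H(h) = -5 + (66/8)/3 = -5 + (66*(⅛))/3 = -5 + (⅓)*(33/4) = -5 + 11/4 = -9/4)
(49360 + D(-2, -207))/(H(18) + F(92, -60)) = (49360 + 8)/(-9/4 + 92*(-60)) = 49368/(-9/4 - 5520) = 49368/(-22089/4) = 49368*(-4/22089) = -65824/7363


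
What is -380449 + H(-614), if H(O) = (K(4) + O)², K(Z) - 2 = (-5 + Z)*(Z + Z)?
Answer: 3951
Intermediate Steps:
K(Z) = 2 + 2*Z*(-5 + Z) (K(Z) = 2 + (-5 + Z)*(Z + Z) = 2 + (-5 + Z)*(2*Z) = 2 + 2*Z*(-5 + Z))
H(O) = (-6 + O)² (H(O) = ((2 - 10*4 + 2*4²) + O)² = ((2 - 40 + 2*16) + O)² = ((2 - 40 + 32) + O)² = (-6 + O)²)
-380449 + H(-614) = -380449 + (-6 - 614)² = -380449 + (-620)² = -380449 + 384400 = 3951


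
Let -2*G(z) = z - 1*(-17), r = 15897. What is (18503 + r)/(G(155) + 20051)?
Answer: 6880/3993 ≈ 1.7230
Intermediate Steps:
G(z) = -17/2 - z/2 (G(z) = -(z - 1*(-17))/2 = -(z + 17)/2 = -(17 + z)/2 = -17/2 - z/2)
(18503 + r)/(G(155) + 20051) = (18503 + 15897)/((-17/2 - 1/2*155) + 20051) = 34400/((-17/2 - 155/2) + 20051) = 34400/(-86 + 20051) = 34400/19965 = 34400*(1/19965) = 6880/3993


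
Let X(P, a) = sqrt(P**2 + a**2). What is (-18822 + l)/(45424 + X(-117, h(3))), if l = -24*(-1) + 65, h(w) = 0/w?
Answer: -18733/45541 ≈ -0.41134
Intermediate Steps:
h(w) = 0
l = 89 (l = 24 + 65 = 89)
(-18822 + l)/(45424 + X(-117, h(3))) = (-18822 + 89)/(45424 + sqrt((-117)**2 + 0**2)) = -18733/(45424 + sqrt(13689 + 0)) = -18733/(45424 + sqrt(13689)) = -18733/(45424 + 117) = -18733/45541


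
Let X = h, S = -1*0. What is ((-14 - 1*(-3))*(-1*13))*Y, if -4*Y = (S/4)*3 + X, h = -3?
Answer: 429/4 ≈ 107.25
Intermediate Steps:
S = 0
X = -3
Y = 3/4 (Y = -((0/4)*3 - 3)/4 = -((0*(1/4))*3 - 3)/4 = -(0*3 - 3)/4 = -(0 - 3)/4 = -1/4*(-3) = 3/4 ≈ 0.75000)
((-14 - 1*(-3))*(-1*13))*Y = ((-14 - 1*(-3))*(-1*13))*(3/4) = ((-14 + 3)*(-13))*(3/4) = -11*(-13)*(3/4) = 143*(3/4) = 429/4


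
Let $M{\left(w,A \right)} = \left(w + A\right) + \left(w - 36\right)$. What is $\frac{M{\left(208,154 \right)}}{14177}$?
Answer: $\frac{534}{14177} \approx 0.037667$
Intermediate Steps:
$M{\left(w,A \right)} = -36 + A + 2 w$ ($M{\left(w,A \right)} = \left(A + w\right) + \left(-36 + w\right) = -36 + A + 2 w$)
$\frac{M{\left(208,154 \right)}}{14177} = \frac{-36 + 154 + 2 \cdot 208}{14177} = \left(-36 + 154 + 416\right) \frac{1}{14177} = 534 \cdot \frac{1}{14177} = \frac{534}{14177}$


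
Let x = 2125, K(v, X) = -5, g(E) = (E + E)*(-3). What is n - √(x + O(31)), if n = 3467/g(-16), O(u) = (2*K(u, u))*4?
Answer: 3467/96 - √2085 ≈ -9.5472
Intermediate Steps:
g(E) = -6*E (g(E) = (2*E)*(-3) = -6*E)
O(u) = -40 (O(u) = (2*(-5))*4 = -10*4 = -40)
n = 3467/96 (n = 3467/((-6*(-16))) = 3467/96 ≈ 36.115)
n - √(x + O(31)) = 3467/96 - √(2125 - 40) = 3467/96 - √2085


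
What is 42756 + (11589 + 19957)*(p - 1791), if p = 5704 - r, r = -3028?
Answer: 219003542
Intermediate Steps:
p = 8732 (p = 5704 - 1*(-3028) = 5704 + 3028 = 8732)
42756 + (11589 + 19957)*(p - 1791) = 42756 + (11589 + 19957)*(8732 - 1791) = 42756 + 31546*6941 = 42756 + 218960786 = 219003542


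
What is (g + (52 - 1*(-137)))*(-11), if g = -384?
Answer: 2145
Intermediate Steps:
(g + (52 - 1*(-137)))*(-11) = (-384 + (52 - 1*(-137)))*(-11) = (-384 + (52 + 137))*(-11) = (-384 + 189)*(-11) = -195*(-11) = 2145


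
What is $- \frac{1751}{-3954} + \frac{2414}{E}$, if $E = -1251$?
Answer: $- \frac{2451485}{1648818} \approx -1.4868$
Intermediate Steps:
$- \frac{1751}{-3954} + \frac{2414}{E} = - \frac{1751}{-3954} + \frac{2414}{-1251} = \left(-1751\right) \left(- \frac{1}{3954}\right) + 2414 \left(- \frac{1}{1251}\right) = \frac{1751}{3954} - \frac{2414}{1251} = - \frac{2451485}{1648818}$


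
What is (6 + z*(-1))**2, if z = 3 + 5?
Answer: 4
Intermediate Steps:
z = 8
(6 + z*(-1))**2 = (6 + 8*(-1))**2 = (6 - 8)**2 = (-2)**2 = 4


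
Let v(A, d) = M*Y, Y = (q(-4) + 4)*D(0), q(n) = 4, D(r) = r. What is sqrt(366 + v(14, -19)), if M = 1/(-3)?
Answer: sqrt(366) ≈ 19.131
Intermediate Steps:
Y = 0 (Y = (4 + 4)*0 = 8*0 = 0)
M = -1/3 ≈ -0.33333
v(A, d) = 0 (v(A, d) = -1/3*0 = 0)
sqrt(366 + v(14, -19)) = sqrt(366 + 0) = sqrt(366)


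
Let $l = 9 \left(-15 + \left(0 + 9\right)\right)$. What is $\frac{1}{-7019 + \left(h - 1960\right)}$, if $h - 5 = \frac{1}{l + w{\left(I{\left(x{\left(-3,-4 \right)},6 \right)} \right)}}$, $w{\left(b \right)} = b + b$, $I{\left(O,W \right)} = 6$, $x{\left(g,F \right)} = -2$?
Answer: $- \frac{42}{376909} \approx -0.00011143$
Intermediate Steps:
$l = -54$ ($l = 9 \left(-15 + 9\right) = 9 \left(-6\right) = -54$)
$w{\left(b \right)} = 2 b$
$h = \frac{209}{42}$ ($h = 5 + \frac{1}{-54 + 2 \cdot 6} = 5 + \frac{1}{-54 + 12} = 5 + \frac{1}{-42} = 5 - \frac{1}{42} = \frac{209}{42} \approx 4.9762$)
$\frac{1}{-7019 + \left(h - 1960\right)} = \frac{1}{-7019 + \left(\frac{209}{42} - 1960\right)} = \frac{1}{-7019 - \frac{82111}{42}} = \frac{1}{- \frac{376909}{42}} = - \frac{42}{376909}$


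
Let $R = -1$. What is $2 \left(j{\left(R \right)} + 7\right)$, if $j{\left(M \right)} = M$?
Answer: $12$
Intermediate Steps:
$2 \left(j{\left(R \right)} + 7\right) = 2 \left(-1 + 7\right) = 2 \cdot 6 = 12$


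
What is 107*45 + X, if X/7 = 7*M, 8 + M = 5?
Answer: 4668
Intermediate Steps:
M = -3 (M = -8 + 5 = -3)
X = -147 (X = 7*(7*(-3)) = 7*(-21) = -147)
107*45 + X = 107*45 - 147 = 4815 - 147 = 4668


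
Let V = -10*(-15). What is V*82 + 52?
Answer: 12352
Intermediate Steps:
V = 150
V*82 + 52 = 150*82 + 52 = 12300 + 52 = 12352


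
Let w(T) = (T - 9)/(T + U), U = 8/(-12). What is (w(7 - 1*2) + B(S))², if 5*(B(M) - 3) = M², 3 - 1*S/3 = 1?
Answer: 363609/4225 ≈ 86.061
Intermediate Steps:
S = 6 (S = 9 - 3*1 = 9 - 3 = 6)
U = -⅔ (U = 8*(-1/12) = -⅔ ≈ -0.66667)
B(M) = 3 + M²/5
w(T) = (-9 + T)/(-⅔ + T) (w(T) = (T - 9)/(T - ⅔) = (-9 + T)/(-⅔ + T))
(w(7 - 1*2) + B(S))² = (3*(-9 + (7 - 1*2))/(-2 + 3*(7 - 1*2)) + (3 + (⅕)*6²))² = (3*(-9 + (7 - 2))/(-2 + 3*(7 - 2)) + (3 + (⅕)*36))² = (3*(-9 + 5)/(-2 + 3*5) + (3 + 36/5))² = (3*(-4)/(-2 + 15) + 51/5)² = (3*(-4)/13 + 51/5)² = (3*(1/13)*(-4) + 51/5)² = (-12/13 + 51/5)² = (603/65)² = 363609/4225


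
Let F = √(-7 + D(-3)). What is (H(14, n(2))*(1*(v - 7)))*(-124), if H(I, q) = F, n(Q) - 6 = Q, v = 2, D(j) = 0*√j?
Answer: 620*I*√7 ≈ 1640.4*I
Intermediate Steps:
D(j) = 0
n(Q) = 6 + Q
F = I*√7 (F = √(-7 + 0) = √(-7) = I*√7 ≈ 2.6458*I)
H(I, q) = I*√7
(H(14, n(2))*(1*(v - 7)))*(-124) = ((I*√7)*(1*(2 - 7)))*(-124) = ((I*√7)*(1*(-5)))*(-124) = ((I*√7)*(-5))*(-124) = -5*I*√7*(-124) = 620*I*√7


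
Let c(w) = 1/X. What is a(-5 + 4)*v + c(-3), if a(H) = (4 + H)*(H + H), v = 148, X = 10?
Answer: -8879/10 ≈ -887.90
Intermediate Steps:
c(w) = 1/10
a(H) = 2*H*(4 + H) (a(H) = (4 + H)*(2*H) = 2*H*(4 + H))
a(-5 + 4)*v + c(-3) = (2*(-5 + 4)*(4 + (-5 + 4)))*148 + 1/10 = (2*(-1)*(4 - 1))*148 + 1/10 = (2*(-1)*3)*148 + 1/10 = -6*148 + 1/10 = -888 + 1/10 = -8879/10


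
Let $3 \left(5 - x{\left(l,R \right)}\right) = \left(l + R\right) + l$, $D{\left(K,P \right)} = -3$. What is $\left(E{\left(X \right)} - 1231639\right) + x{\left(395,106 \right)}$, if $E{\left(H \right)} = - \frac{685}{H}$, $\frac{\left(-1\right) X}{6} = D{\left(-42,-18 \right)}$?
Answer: $- \frac{22175473}{18} \approx -1.232 \cdot 10^{6}$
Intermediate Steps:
$x{\left(l,R \right)} = 5 - \frac{2 l}{3} - \frac{R}{3}$ ($x{\left(l,R \right)} = 5 - \frac{\left(l + R\right) + l}{3} = 5 - \frac{\left(R + l\right) + l}{3} = 5 - \frac{R + 2 l}{3} = 5 - \left(\frac{R}{3} + \frac{2 l}{3}\right) = 5 - \frac{2 l}{3} - \frac{R}{3}$)
$X = 18$ ($X = \left(-6\right) \left(-3\right) = 18$)
$\left(E{\left(X \right)} - 1231639\right) + x{\left(395,106 \right)} = \left(- \frac{685}{18} - 1231639\right) - \frac{881}{3} = - \frac{22170187}{18} - \frac{881}{3} = - \frac{22175473}{18}$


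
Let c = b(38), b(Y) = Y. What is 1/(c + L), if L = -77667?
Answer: -1/77629 ≈ -1.2882e-5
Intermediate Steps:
c = 38
1/(c + L) = 1/(38 - 77667) = 1/(-77629) = -1/77629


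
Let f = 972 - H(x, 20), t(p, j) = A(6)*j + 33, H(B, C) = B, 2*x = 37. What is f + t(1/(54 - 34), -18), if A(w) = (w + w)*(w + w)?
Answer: -3211/2 ≈ -1605.5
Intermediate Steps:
x = 37/2 (x = (1/2)*37 = 37/2 ≈ 18.500)
A(w) = 4*w**2 (A(w) = (2*w)*(2*w) = 4*w**2)
t(p, j) = 33 + 144*j (t(p, j) = (4*6**2)*j + 33 = (4*36)*j + 33 = 144*j + 33 = 33 + 144*j)
f = 1907/2 (f = 972 - 1*37/2 = 972 - 37/2 = 1907/2 ≈ 953.50)
f + t(1/(54 - 34), -18) = 1907/2 + (33 + 144*(-18)) = 1907/2 + (33 - 2592) = 1907/2 - 2559 = -3211/2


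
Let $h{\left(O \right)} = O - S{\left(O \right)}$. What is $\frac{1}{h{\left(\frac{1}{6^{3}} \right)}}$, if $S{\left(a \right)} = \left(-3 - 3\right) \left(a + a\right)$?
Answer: $\frac{216}{13} \approx 16.615$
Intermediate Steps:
$S{\left(a \right)} = - 12 a$ ($S{\left(a \right)} = - 6 \cdot 2 a = - 12 a$)
$h{\left(O \right)} = 13 O$ ($h{\left(O \right)} = O - - 12 O = O + 12 O = 13 O$)
$\frac{1}{h{\left(\frac{1}{6^{3}} \right)}} = \frac{1}{13 \frac{1}{6^{3}}} = \frac{1}{13 \cdot \frac{1}{216}} = \frac{1}{\frac{13}{216}} = \frac{216}{13}$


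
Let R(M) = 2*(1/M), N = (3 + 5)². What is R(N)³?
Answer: 1/32768 ≈ 3.0518e-5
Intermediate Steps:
N = 64 (N = 8² = 64)
R(M) = 2/M
R(N)³ = (2/64)³ = (2*(1/64))³ = (1/32)³ = 1/32768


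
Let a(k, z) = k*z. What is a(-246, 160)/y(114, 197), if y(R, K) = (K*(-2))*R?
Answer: 3280/3743 ≈ 0.87630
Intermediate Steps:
y(R, K) = -2*K*R (y(R, K) = (-2*K)*R = -2*K*R)
a(-246, 160)/y(114, 197) = (-246*160)/((-2*197*114)) = -39360/(-44916) = -39360*(-1/44916) = 3280/3743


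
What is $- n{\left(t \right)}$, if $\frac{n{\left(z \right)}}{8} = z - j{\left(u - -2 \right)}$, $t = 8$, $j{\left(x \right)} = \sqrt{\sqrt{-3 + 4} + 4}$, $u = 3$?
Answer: $-64 + 8 \sqrt{5} \approx -46.111$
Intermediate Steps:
$j{\left(x \right)} = \sqrt{5}$ ($j{\left(x \right)} = \sqrt{\sqrt{1} + 4} = \sqrt{1 + 4} = \sqrt{5}$)
$n{\left(z \right)} = - 8 \sqrt{5} + 8 z$ ($n{\left(z \right)} = 8 \left(z - \sqrt{5}\right) = - 8 \sqrt{5} + 8 z$)
$- n{\left(t \right)} = - (- 8 \sqrt{5} + 8 \cdot 8) = - (- 8 \sqrt{5} + 64) = - (64 - 8 \sqrt{5}) = -64 + 8 \sqrt{5}$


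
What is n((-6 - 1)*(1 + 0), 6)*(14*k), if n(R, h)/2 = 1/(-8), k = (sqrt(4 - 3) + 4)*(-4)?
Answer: 70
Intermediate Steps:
k = -20 (k = (sqrt(1) + 4)*(-4) = (1 + 4)*(-4) = 5*(-4) = -20)
n(R, h) = -1/4 (n(R, h) = 2/(-8) = 2*(-1/8) = -1/4)
n((-6 - 1)*(1 + 0), 6)*(14*k) = -7*(-20)/2 = -1/4*(-280) = 70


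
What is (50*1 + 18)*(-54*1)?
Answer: -3672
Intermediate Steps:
(50*1 + 18)*(-54*1) = (50 + 18)*(-54) = 68*(-54) = -3672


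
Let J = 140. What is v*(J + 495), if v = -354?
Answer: -224790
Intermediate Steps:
v*(J + 495) = -354*(140 + 495) = -354*635 = -224790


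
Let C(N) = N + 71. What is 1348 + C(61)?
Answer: 1480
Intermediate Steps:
C(N) = 71 + N
1348 + C(61) = 1348 + (71 + 61) = 1348 + 132 = 1480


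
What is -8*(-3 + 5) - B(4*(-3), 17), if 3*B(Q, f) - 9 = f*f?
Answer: -346/3 ≈ -115.33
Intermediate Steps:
B(Q, f) = 3 + f²/3 (B(Q, f) = 3 + (f*f)/3 = 3 + f²/3)
-8*(-3 + 5) - B(4*(-3), 17) = -8*(-3 + 5) - (3 + (⅓)*17²) = -8*2 - (3 + (⅓)*289) = -16 - (3 + 289/3) = -16 - 1*298/3 = -16 - 298/3 = -346/3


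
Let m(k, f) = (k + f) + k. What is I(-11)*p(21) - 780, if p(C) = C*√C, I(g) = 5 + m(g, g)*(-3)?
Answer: -780 + 2184*√21 ≈ 9228.3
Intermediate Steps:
m(k, f) = f + 2*k (m(k, f) = (f + k) + k = f + 2*k)
I(g) = 5 - 9*g (I(g) = 5 + (g + 2*g)*(-3) = 5 + (3*g)*(-3) = 5 - 9*g)
p(C) = C^(3/2)
I(-11)*p(21) - 780 = (5 - 9*(-11))*21^(3/2) - 780 = (5 + 99)*(21*√21) - 780 = 104*(21*√21) - 780 = 2184*√21 - 780 = -780 + 2184*√21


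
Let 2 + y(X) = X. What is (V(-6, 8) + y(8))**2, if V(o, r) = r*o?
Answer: 1764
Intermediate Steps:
V(o, r) = o*r
y(X) = -2 + X
(V(-6, 8) + y(8))**2 = (-6*8 + (-2 + 8))**2 = (-48 + 6)**2 = (-42)**2 = 1764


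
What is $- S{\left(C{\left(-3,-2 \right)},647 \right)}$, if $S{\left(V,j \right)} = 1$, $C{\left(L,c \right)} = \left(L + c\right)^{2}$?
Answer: $-1$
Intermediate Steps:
$- S{\left(C{\left(-3,-2 \right)},647 \right)} = \left(-1\right) 1 = -1$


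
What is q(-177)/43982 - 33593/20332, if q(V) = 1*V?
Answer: -740543045/447121012 ≈ -1.6562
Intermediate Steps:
q(V) = V
q(-177)/43982 - 33593/20332 = -177/43982 - 33593/20332 = -740543045/447121012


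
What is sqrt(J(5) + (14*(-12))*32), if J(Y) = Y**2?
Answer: I*sqrt(5351) ≈ 73.151*I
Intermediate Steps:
sqrt(J(5) + (14*(-12))*32) = sqrt(5**2 + (14*(-12))*32) = sqrt(25 - 168*32) = sqrt(25 - 5376) = sqrt(-5351) = I*sqrt(5351)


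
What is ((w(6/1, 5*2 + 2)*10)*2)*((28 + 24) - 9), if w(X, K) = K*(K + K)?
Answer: 247680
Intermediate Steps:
w(X, K) = 2*K² (w(X, K) = K*(2*K) = 2*K²)
((w(6/1, 5*2 + 2)*10)*2)*((28 + 24) - 9) = (((2*(5*2 + 2)²)*10)*2)*((28 + 24) - 9) = (((2*(10 + 2)²)*10)*2)*(52 - 9) = (((2*12²)*10)*2)*43 = (((2*144)*10)*2)*43 = ((288*10)*2)*43 = (2880*2)*43 = 5760*43 = 247680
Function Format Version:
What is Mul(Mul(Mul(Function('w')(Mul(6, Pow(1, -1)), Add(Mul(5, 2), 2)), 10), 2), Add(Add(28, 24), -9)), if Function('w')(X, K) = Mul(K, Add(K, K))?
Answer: 247680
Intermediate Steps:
Function('w')(X, K) = Mul(2, Pow(K, 2)) (Function('w')(X, K) = Mul(K, Mul(2, K)) = Mul(2, Pow(K, 2)))
Mul(Mul(Mul(Function('w')(Mul(6, Pow(1, -1)), Add(Mul(5, 2), 2)), 10), 2), Add(Add(28, 24), -9)) = Mul(Mul(Mul(Mul(2, Pow(Add(Mul(5, 2), 2), 2)), 10), 2), Add(Add(28, 24), -9)) = Mul(Mul(Mul(Mul(2, Pow(Add(10, 2), 2)), 10), 2), Add(52, -9)) = Mul(Mul(Mul(Mul(2, Pow(12, 2)), 10), 2), 43) = Mul(Mul(Mul(Mul(2, 144), 10), 2), 43) = Mul(Mul(Mul(288, 10), 2), 43) = Mul(Mul(2880, 2), 43) = Mul(5760, 43) = 247680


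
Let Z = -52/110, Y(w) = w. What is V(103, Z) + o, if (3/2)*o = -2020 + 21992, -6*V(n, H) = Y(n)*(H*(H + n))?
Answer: 128381221/9075 ≈ 14147.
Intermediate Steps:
Z = -26/55 (Z = -52*1/110 = -26/55 ≈ -0.47273)
V(n, H) = -H*n*(H + n)/6 (V(n, H) = -n*H*(H + n)/6 = -H*n*(H + n)/6)
o = 39944/3 (o = 2*(-2020 + 21992)/3 = (⅔)*19972 = 39944/3 ≈ 13315.)
V(103, Z) + o = -⅙*(-26/55)*103*(-26/55 + 103) + 39944/3 = -⅙*(-26/55)*103*5639/55 + 39944/3 = 7550621/9075 + 39944/3 = 128381221/9075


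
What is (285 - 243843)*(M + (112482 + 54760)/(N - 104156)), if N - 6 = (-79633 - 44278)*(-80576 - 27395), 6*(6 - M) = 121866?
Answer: 7351508911083872206/1486521159 ≈ 4.9454e+9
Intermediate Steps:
M = -20305 (M = 6 - ⅙*121866 = 6 - 20311 = -20305)
N = 13378794587 (N = 6 + (-79633 - 44278)*(-80576 - 27395) = 6 - 123911*(-107971) = 6 + 13378794581 = 13378794587)
(285 - 243843)*(M + (112482 + 54760)/(N - 104156)) = (285 - 243843)*(-20305 + (112482 + 54760)/(13378794587 - 104156)) = -243558*(-20305 + 167242/13378690431) = -243558*(-271654309034213/13378690431) = 7351508911083872206/1486521159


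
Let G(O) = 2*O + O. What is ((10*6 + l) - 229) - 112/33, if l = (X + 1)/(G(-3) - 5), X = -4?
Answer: -79547/462 ≈ -172.18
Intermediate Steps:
G(O) = 3*O
l = 3/14 (l = (-4 + 1)/(3*(-3) - 5) = -3/(-9 - 5) = -3/(-14) = -3*(-1/14) = 3/14 ≈ 0.21429)
((10*6 + l) - 229) - 112/33 = ((10*6 + 3/14) - 229) - 112/33 = ((60 + 3/14) - 229) - 112*1/33 = (843/14 - 229) - 112/33 = -2363/14 - 112/33 = -79547/462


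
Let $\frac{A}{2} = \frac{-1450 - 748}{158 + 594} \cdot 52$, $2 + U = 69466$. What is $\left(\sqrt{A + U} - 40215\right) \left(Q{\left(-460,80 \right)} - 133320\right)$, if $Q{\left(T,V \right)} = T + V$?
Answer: $5376745500 - \frac{401100 \sqrt{16974943}}{47} \approx 5.3416 \cdot 10^{9}$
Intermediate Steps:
$U = 69464$ ($U = -2 + 69466 = 69464$)
$A = - \frac{14287}{47}$ ($A = 2 \frac{-1450 - 748}{158 + 594} \cdot 52 = 2 - \frac{2198}{752} \cdot 52 = 2 \left(-2198\right) \frac{1}{752} \cdot 52 = 2 \left(\left(- \frac{1099}{376}\right) 52\right) = 2 \left(- \frac{14287}{94}\right) = - \frac{14287}{47} \approx -303.98$)
$\left(\sqrt{A + U} - 40215\right) \left(Q{\left(-460,80 \right)} - 133320\right) = \left(\sqrt{- \frac{14287}{47} + 69464} - 40215\right) \left(\left(-460 + 80\right) - 133320\right) = \left(\sqrt{\frac{3250521}{47}} - 40215\right) \left(-380 - 133320\right) = \left(\frac{3 \sqrt{16974943}}{47} - 40215\right) \left(-133700\right) = \left(-40215 + \frac{3 \sqrt{16974943}}{47}\right) \left(-133700\right) = 5376745500 - \frac{401100 \sqrt{16974943}}{47}$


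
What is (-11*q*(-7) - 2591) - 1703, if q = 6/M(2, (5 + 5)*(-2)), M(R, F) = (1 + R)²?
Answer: -12728/3 ≈ -4242.7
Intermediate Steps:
q = ⅔ (q = 6/((1 + 2)²) = 6/(3²) = 6/9 = 6*(⅑) = ⅔ ≈ 0.66667)
(-11*q*(-7) - 2591) - 1703 = (-11*⅔*(-7) - 2591) - 1703 = (-22/3*(-7) - 2591) - 1703 = (154/3 - 2591) - 1703 = -7619/3 - 1703 = -12728/3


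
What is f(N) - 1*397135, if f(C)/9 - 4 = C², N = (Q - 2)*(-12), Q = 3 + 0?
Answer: -395803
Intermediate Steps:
Q = 3
N = -12 (N = (3 - 2)*(-12) = 1*(-12) = -12)
f(C) = 36 + 9*C²
f(N) - 1*397135 = (36 + 9*(-12)²) - 1*397135 = (36 + 9*144) - 397135 = (36 + 1296) - 397135 = 1332 - 397135 = -395803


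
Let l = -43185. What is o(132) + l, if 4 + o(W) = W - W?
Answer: -43189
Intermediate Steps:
o(W) = -4 (o(W) = -4 + (W - W) = -4 + 0 = -4)
o(132) + l = -4 - 43185 = -43189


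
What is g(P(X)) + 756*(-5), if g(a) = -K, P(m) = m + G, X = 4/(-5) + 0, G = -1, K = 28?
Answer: -3808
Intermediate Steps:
X = -⅘ (X = 4*(-⅕) + 0 = -⅘ + 0 = -⅘ ≈ -0.80000)
P(m) = -1 + m (P(m) = m - 1 = -1 + m)
g(a) = -28 (g(a) = -1*28 = -28)
g(P(X)) + 756*(-5) = -28 + 756*(-5) = -28 - 3780 = -3808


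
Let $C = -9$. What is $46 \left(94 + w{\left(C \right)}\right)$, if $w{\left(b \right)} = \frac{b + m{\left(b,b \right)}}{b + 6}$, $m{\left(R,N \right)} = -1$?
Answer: $\frac{13432}{3} \approx 4477.3$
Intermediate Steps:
$w{\left(b \right)} = \frac{-1 + b}{6 + b}$ ($w{\left(b \right)} = \frac{b - 1}{b + 6} = \frac{-1 + b}{6 + b}$)
$46 \left(94 + w{\left(C \right)}\right) = 46 \left(94 + \frac{-1 - 9}{6 - 9}\right) = 46 \left(94 + \frac{1}{-3} \left(-10\right)\right) = 46 \left(94 - - \frac{10}{3}\right) = 46 \left(94 + \frac{10}{3}\right) = 46 \cdot \frac{292}{3} = \frac{13432}{3}$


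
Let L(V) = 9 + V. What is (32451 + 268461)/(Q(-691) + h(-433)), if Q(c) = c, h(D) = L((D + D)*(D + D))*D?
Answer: -18807/20295971 ≈ -0.00092664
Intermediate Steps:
h(D) = D*(9 + 4*D²) (h(D) = (9 + (D + D)*(D + D))*D = (9 + (2*D)*(2*D))*D = (9 + 4*D²)*D = D*(9 + 4*D²))
(32451 + 268461)/(Q(-691) + h(-433)) = (32451 + 268461)/(-691 - 433*(9 + 4*(-433)²)) = 300912/(-691 - 433*(9 + 4*187489)) = 300912/(-691 - 433*(9 + 749956)) = 300912/(-691 - 433*749965) = 300912/(-691 - 324734845) = 300912/(-324735536) = 300912*(-1/324735536) = -18807/20295971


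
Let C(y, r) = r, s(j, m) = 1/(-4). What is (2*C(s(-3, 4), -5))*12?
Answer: -120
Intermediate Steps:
s(j, m) = -¼
(2*C(s(-3, 4), -5))*12 = (2*(-5))*12 = -10*12 = -120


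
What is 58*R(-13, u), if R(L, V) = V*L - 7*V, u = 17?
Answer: -19720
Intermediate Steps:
R(L, V) = -7*V + L*V (R(L, V) = L*V - 7*V = -7*V + L*V)
58*R(-13, u) = 58*(17*(-7 - 13)) = 58*(17*(-20)) = 58*(-340) = -19720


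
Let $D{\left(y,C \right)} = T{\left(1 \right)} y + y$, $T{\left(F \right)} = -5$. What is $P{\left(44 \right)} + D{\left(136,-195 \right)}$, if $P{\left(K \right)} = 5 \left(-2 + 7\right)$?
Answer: $-519$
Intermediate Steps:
$P{\left(K \right)} = 25$ ($P{\left(K \right)} = 5 \cdot 5 = 25$)
$D{\left(y,C \right)} = - 4 y$ ($D{\left(y,C \right)} = - 5 y + y = - 4 y$)
$P{\left(44 \right)} + D{\left(136,-195 \right)} = 25 - 544 = -519$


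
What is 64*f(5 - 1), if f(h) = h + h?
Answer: 512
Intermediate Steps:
f(h) = 2*h
64*f(5 - 1) = 64*(2*(5 - 1)) = 64*(2*4) = 64*8 = 512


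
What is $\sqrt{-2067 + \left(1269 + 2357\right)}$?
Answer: $\sqrt{1559} \approx 39.484$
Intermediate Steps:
$\sqrt{-2067 + \left(1269 + 2357\right)} = \sqrt{-2067 + 3626} = \sqrt{1559}$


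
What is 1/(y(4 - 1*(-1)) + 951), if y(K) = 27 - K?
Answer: 1/973 ≈ 0.0010277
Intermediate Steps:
1/(y(4 - 1*(-1)) + 951) = 1/((27 - (4 - 1*(-1))) + 951) = 1/((27 - (4 + 1)) + 951) = 1/((27 - 1*5) + 951) = 1/((27 - 5) + 951) = 1/(22 + 951) = 1/973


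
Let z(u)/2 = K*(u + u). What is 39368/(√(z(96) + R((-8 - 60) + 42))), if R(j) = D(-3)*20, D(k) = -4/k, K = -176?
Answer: -9842*I*√38001/12667 ≈ -151.46*I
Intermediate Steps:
z(u) = -704*u (z(u) = 2*(-176*(u + u)) = 2*(-352*u) = -704*u)
R(j) = 80/3 (R(j) = -4/(-3)*20 = -4*(-⅓)*20 = (4/3)*20 = 80/3)
39368/(√(z(96) + R((-8 - 60) + 42))) = 39368/(√(-704*96 + 80/3)) = 39368/(√(-67584 + 80/3)) = 39368/(√(-202672/3)) = 39368/((4*I*√38001/3)) = 39368*(-I*√38001/50668) = -9842*I*√38001/12667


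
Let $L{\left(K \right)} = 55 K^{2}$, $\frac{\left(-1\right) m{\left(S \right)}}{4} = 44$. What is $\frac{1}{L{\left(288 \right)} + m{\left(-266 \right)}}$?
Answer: $\frac{1}{4561744} \approx 2.1921 \cdot 10^{-7}$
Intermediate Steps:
$m{\left(S \right)} = -176$ ($m{\left(S \right)} = \left(-4\right) 44 = -176$)
$\frac{1}{L{\left(288 \right)} + m{\left(-266 \right)}} = \frac{1}{55 \cdot 288^{2} - 176} = \frac{1}{55 \cdot 82944 - 176} = \frac{1}{4561920 - 176} = \frac{1}{4561744}$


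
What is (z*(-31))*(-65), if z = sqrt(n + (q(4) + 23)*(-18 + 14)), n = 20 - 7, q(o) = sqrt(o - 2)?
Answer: 2015*sqrt(-79 - 4*sqrt(2)) ≈ 18540.0*I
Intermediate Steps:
q(o) = sqrt(-2 + o)
n = 13
z = sqrt(-79 - 4*sqrt(2)) (z = sqrt(13 + (sqrt(-2 + 4) + 23)*(-18 + 14)) = sqrt(13 + (sqrt(2) + 23)*(-4)) = sqrt(13 + (23 + sqrt(2))*(-4)) = sqrt(13 + (-92 - 4*sqrt(2))) = sqrt(-79 - 4*sqrt(2)) ≈ 9.2009*I)
(z*(-31))*(-65) = (sqrt(-79 - 4*sqrt(2))*(-31))*(-65) = -31*sqrt(-79 - 4*sqrt(2))*(-65) = 2015*sqrt(-79 - 4*sqrt(2))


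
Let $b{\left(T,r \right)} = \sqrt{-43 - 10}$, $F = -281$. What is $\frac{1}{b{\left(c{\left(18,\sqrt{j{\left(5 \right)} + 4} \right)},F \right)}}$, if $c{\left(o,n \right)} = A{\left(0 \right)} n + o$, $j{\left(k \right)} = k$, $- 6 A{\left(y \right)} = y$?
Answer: $- \frac{i \sqrt{53}}{53} \approx - 0.13736 i$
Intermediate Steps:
$A{\left(y \right)} = - \frac{y}{6}$
$c{\left(o,n \right)} = o$ ($c{\left(o,n \right)} = \left(- \frac{1}{6}\right) 0 n + o = 0 n + o = 0 + o = o$)
$b{\left(T,r \right)} = i \sqrt{53}$ ($b{\left(T,r \right)} = \sqrt{-53} = i \sqrt{53}$)
$\frac{1}{b{\left(c{\left(18,\sqrt{j{\left(5 \right)} + 4} \right)},F \right)}} = \frac{1}{i \sqrt{53}} = - \frac{i \sqrt{53}}{53}$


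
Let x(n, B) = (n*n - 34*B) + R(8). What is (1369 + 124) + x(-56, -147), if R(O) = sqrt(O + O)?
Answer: 9631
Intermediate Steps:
R(O) = sqrt(2)*sqrt(O) (R(O) = sqrt(2*O) = sqrt(2)*sqrt(O))
x(n, B) = 4 + n**2 - 34*B (x(n, B) = (n*n - 34*B) + sqrt(2)*sqrt(8) = (n**2 - 34*B) + sqrt(2)*(2*sqrt(2)) = (n**2 - 34*B) + 4 = 4 + n**2 - 34*B)
(1369 + 124) + x(-56, -147) = (1369 + 124) + (4 + (-56)**2 - 34*(-147)) = 1493 + (4 + 3136 + 4998) = 1493 + 8138 = 9631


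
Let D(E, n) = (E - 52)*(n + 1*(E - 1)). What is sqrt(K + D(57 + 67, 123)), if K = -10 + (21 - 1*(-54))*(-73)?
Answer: sqrt(12227) ≈ 110.58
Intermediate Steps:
D(E, n) = (-52 + E)*(-1 + E + n) (D(E, n) = (-52 + E)*(n + 1*(-1 + E)) = (-52 + E)*(n + (-1 + E)) = (-52 + E)*(-1 + E + n))
K = -5485 (K = -10 + (21 + 54)*(-73) = -10 + 75*(-73) = -10 - 5475 = -5485)
sqrt(K + D(57 + 67, 123)) = sqrt(-5485 + (52 + (57 + 67)**2 - 53*(57 + 67) - 52*123 + (57 + 67)*123)) = sqrt(-5485 + (52 + 124**2 - 53*124 - 6396 + 124*123)) = sqrt(-5485 + (52 + 15376 - 6572 - 6396 + 15252)) = sqrt(-5485 + 17712) = sqrt(12227)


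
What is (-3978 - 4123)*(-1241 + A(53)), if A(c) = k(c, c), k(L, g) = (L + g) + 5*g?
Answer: 7047870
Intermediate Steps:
k(L, g) = L + 6*g
A(c) = 7*c (A(c) = c + 6*c = 7*c)
(-3978 - 4123)*(-1241 + A(53)) = (-3978 - 4123)*(-1241 + 7*53) = -8101*(-1241 + 371) = -8101*(-870) = 7047870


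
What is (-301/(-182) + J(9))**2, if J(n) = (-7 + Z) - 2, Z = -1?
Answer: 47089/676 ≈ 69.658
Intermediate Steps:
J(n) = -10 (J(n) = (-7 - 1) - 2 = -8 - 2 = -10)
(-301/(-182) + J(9))**2 = (-301/(-182) - 10)**2 = (-301*(-1/182) - 10)**2 = (43/26 - 10)**2 = (-217/26)**2 = 47089/676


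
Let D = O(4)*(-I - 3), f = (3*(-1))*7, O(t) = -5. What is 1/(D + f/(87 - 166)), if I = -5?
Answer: -79/769 ≈ -0.10273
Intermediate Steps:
f = -21 (f = -3*7 = -21)
D = -10 (D = -5*(-1*(-5) - 3) = -5*(5 - 3) = -5*2 = -10)
1/(D + f/(87 - 166)) = 1/(-10 - 21/(87 - 166)) = 1/(-10 - 21/(-79)) = 1/(-10 - 1/79*(-21)) = 1/(-10 + 21/79) = 1/(-769/79) = -79/769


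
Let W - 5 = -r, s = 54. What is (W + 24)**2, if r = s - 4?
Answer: 441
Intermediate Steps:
r = 50 (r = 54 - 4 = 50)
W = -45 (W = 5 - 1*50 = 5 - 50 = -45)
(W + 24)**2 = (-45 + 24)**2 = (-21)**2 = 441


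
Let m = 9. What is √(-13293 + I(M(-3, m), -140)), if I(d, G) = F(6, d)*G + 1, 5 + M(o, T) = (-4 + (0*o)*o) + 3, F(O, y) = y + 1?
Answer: 4*I*√787 ≈ 112.21*I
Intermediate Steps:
F(O, y) = 1 + y
M(o, T) = -6 (M(o, T) = -5 + ((-4 + (0*o)*o) + 3) = -5 + ((-4 + 0*o) + 3) = -5 + ((-4 + 0) + 3) = -5 + (-4 + 3) = -5 - 1 = -6)
I(d, G) = 1 + G*(1 + d) (I(d, G) = (1 + d)*G + 1 = G*(1 + d) + 1 = 1 + G*(1 + d))
√(-13293 + I(M(-3, m), -140)) = √(-13293 + (1 - 140*(1 - 6))) = √(-13293 + (1 - 140*(-5))) = √(-13293 + (1 + 700)) = √(-13293 + 701) = √(-12592) = 4*I*√787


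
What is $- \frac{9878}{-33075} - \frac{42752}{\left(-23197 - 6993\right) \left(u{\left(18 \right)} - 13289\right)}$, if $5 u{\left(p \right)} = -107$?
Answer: $\frac{82666065386}{276893547525} \approx 0.29855$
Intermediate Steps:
$u{\left(p \right)} = - \frac{107}{5}$ ($u{\left(p \right)} = \frac{1}{5} \left(-107\right) = - \frac{107}{5}$)
$- \frac{9878}{-33075} - \frac{42752}{\left(-23197 - 6993\right) \left(u{\left(18 \right)} - 13289\right)} = - \frac{9878}{-33075} - \frac{42752}{\left(-23197 - 6993\right) \left(- \frac{107}{5} - 13289\right)} = \left(-9878\right) \left(- \frac{1}{33075}\right) - \frac{42752}{\left(-30190\right) \left(- \frac{66552}{5}\right)} = \frac{9878}{33075} - \frac{42752}{401840976} = \frac{9878}{33075} - \frac{2672}{25115061} = \frac{82666065386}{276893547525}$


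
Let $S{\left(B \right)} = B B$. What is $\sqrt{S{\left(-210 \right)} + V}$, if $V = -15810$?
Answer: $\sqrt{28290} \approx 168.2$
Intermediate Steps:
$S{\left(B \right)} = B^{2}$
$\sqrt{S{\left(-210 \right)} + V} = \sqrt{\left(-210\right)^{2} - 15810} = \sqrt{44100 - 15810} = \sqrt{28290}$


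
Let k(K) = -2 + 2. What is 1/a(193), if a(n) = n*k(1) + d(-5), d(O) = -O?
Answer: 1/5 ≈ 0.20000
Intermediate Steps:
k(K) = 0
a(n) = 5 (a(n) = n*0 - 1*(-5) = 0 + 5 = 5)
1/a(193) = 1/5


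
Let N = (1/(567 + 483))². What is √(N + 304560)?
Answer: √335777400001/1050 ≈ 551.87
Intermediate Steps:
N = 1/1102500 (N = (1/1050)² = 1/1102500 ≈ 9.0703e-7)
√(N + 304560) = √(1/1102500 + 304560) = √(335777400001/1102500) = √335777400001/1050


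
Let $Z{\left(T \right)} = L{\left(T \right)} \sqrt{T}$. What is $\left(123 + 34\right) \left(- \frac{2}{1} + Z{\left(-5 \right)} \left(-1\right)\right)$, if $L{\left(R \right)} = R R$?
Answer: $-314 - 3925 i \sqrt{5} \approx -314.0 - 8776.6 i$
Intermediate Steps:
$L{\left(R \right)} = R^{2}$
$Z{\left(T \right)} = T^{\frac{5}{2}}$ ($Z{\left(T \right)} = T^{2} \sqrt{T} = T^{\frac{5}{2}}$)
$\left(123 + 34\right) \left(- \frac{2}{1} + Z{\left(-5 \right)} \left(-1\right)\right) = \left(123 + 34\right) \left(- \frac{2}{1} + \left(-5\right)^{\frac{5}{2}} \left(-1\right)\right) = 157 \left(\left(-2\right) 1 + 25 i \sqrt{5} \left(-1\right)\right) = 157 \left(-2 - 25 i \sqrt{5}\right) = -314 - 3925 i \sqrt{5}$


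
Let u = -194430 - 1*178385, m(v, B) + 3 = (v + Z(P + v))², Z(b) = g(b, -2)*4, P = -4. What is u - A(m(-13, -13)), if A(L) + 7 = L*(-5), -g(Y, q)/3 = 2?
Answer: -365978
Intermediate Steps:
g(Y, q) = -6 (g(Y, q) = -3*2 = -6)
Z(b) = -24 (Z(b) = -6*4 = -24)
m(v, B) = -3 + (-24 + v)² (m(v, B) = -3 + (v - 24)² = -3 + (-24 + v)²)
A(L) = -7 - 5*L (A(L) = -7 + L*(-5) = -7 - 5*L)
u = -372815 (u = -194430 - 178385 = -372815)
u - A(m(-13, -13)) = -372815 - (-7 - 5*(-3 + (-24 - 13)²)) = -372815 - (-7 - 5*(-3 + (-37)²)) = -372815 - (-7 - 5*(-3 + 1369)) = -372815 - (-7 - 5*1366) = -372815 - (-7 - 6830) = -372815 - 1*(-6837) = -372815 + 6837 = -365978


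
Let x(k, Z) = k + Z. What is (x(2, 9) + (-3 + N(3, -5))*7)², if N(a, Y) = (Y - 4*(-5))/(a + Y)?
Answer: 15625/4 ≈ 3906.3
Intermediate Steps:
N(a, Y) = (20 + Y)/(Y + a) (N(a, Y) = (Y + 20)/(Y + a) = (20 + Y)/(Y + a))
x(k, Z) = Z + k
(x(2, 9) + (-3 + N(3, -5))*7)² = ((9 + 2) + (-3 + (20 - 5)/(-5 + 3))*7)² = (11 + (-3 + 15/(-2))*7)² = (11 + (-3 - ½*15)*7)² = (11 + (-3 - 15/2)*7)² = (11 - 21/2*7)² = (11 - 147/2)² = (-125/2)² = 15625/4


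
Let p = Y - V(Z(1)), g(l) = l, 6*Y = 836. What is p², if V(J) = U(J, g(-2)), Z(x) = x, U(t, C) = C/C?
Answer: 172225/9 ≈ 19136.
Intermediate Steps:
Y = 418/3 (Y = (⅙)*836 = 418/3 ≈ 139.33)
U(t, C) = 1
V(J) = 1
p = 415/3 (p = 418/3 - 1*1 = 418/3 - 1 = 415/3 ≈ 138.33)
p² = (415/3)² = 172225/9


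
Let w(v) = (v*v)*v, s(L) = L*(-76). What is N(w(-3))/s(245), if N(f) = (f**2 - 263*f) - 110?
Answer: -386/931 ≈ -0.41461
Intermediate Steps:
s(L) = -76*L
w(v) = v**3 (w(v) = v**2*v = v**3)
N(f) = -110 + f**2 - 263*f
N(w(-3))/s(245) = (-110 + ((-3)**3)**2 - 263*(-3)**3)/((-76*245)) = (-110 + (-27)**2 - 263*(-27))/(-18620) = (-110 + 729 + 7101)*(-1/18620) = 7720*(-1/18620) = -386/931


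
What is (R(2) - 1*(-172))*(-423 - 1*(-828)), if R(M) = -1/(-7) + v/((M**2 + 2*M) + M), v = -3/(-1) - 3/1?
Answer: 488025/7 ≈ 69718.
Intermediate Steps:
v = 0 (v = -3*(-1) - 3*1 = 3 - 3 = 0)
R(M) = 1/7 (R(M) = -1/(-7) + 0/((M**2 + 2*M) + M) = -1*(-1/7) + 0/(M**2 + 3*M) = 1/7 + 0 = 1/7)
(R(2) - 1*(-172))*(-423 - 1*(-828)) = (1/7 - 1*(-172))*(-423 - 1*(-828)) = (1/7 + 172)*(-423 + 828) = (1205/7)*405 = 488025/7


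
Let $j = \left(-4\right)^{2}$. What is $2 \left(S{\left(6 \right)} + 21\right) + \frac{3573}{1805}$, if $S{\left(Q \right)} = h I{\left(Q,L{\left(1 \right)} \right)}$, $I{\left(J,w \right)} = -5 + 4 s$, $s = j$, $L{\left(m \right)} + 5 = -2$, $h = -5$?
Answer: $- \frac{985567}{1805} \approx -546.02$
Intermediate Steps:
$j = 16$
$L{\left(m \right)} = -7$ ($L{\left(m \right)} = -5 - 2 = -7$)
$s = 16$
$I{\left(J,w \right)} = 59$ ($I{\left(J,w \right)} = -5 + 4 \cdot 16 = -5 + 64 = 59$)
$S{\left(Q \right)} = -295$ ($S{\left(Q \right)} = \left(-5\right) 59 = -295$)
$2 \left(S{\left(6 \right)} + 21\right) + \frac{3573}{1805} = 2 \left(-295 + 21\right) + \frac{3573}{1805} = 2 \left(-274\right) + 3573 \cdot \frac{1}{1805} = -548 + \frac{3573}{1805} = - \frac{985567}{1805}$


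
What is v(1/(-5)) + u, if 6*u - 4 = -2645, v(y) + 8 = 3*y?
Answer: -13463/30 ≈ -448.77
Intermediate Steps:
v(y) = -8 + 3*y
u = -2641/6 (u = 2/3 + (1/6)*(-2645) = 2/3 - 2645/6 = -2641/6 ≈ -440.17)
v(1/(-5)) + u = (-8 + 3/(-5)) - 2641/6 = (-8 + 3*(-1/5)) - 2641/6 = (-8 - 3/5) - 2641/6 = -43/5 - 2641/6 = -13463/30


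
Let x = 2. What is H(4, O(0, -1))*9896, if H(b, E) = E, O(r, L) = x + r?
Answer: 19792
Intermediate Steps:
O(r, L) = 2 + r
H(4, O(0, -1))*9896 = (2 + 0)*9896 = 2*9896 = 19792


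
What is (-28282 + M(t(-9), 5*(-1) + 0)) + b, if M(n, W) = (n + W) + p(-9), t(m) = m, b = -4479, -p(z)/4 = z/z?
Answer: -32779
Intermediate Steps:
p(z) = -4 (p(z) = -4*z/z = -4*1 = -4)
M(n, W) = -4 + W + n (M(n, W) = (n + W) - 4 = (W + n) - 4 = -4 + W + n)
(-28282 + M(t(-9), 5*(-1) + 0)) + b = (-28282 + (-4 + (5*(-1) + 0) - 9)) - 4479 = (-28282 + (-4 + (-5 + 0) - 9)) - 4479 = (-28282 + (-4 - 5 - 9)) - 4479 = (-28282 - 18) - 4479 = -28300 - 4479 = -32779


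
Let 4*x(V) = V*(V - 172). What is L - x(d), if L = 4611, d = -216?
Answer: -16341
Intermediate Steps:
x(V) = V*(-172 + V)/4 (x(V) = (V*(V - 172))/4 = (V*(-172 + V))/4 = V*(-172 + V)/4)
L - x(d) = 4611 - (-216)*(-172 - 216)/4 = 4611 - (-216)*(-388)/4 = 4611 - 1*20952 = 4611 - 20952 = -16341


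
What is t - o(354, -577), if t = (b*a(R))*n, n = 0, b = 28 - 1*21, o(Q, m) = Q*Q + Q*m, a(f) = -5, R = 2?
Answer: 78942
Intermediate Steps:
o(Q, m) = Q² + Q*m
b = 7 (b = 28 - 21 = 7)
t = 0 (t = (7*(-5))*0 = -35*0 = 0)
t - o(354, -577) = 0 - 354*(354 - 577) = 0 - 354*(-223) = 0 - 1*(-78942) = 0 + 78942 = 78942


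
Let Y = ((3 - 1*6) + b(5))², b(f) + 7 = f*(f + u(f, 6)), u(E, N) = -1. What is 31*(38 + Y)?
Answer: 4278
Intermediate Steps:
b(f) = -7 + f*(-1 + f) (b(f) = -7 + f*(f - 1) = -7 + f*(-1 + f))
Y = 100 (Y = ((3 - 1*6) + (-7 + 5² - 1*5))² = ((3 - 6) + (-7 + 25 - 5))² = (-3 + 13)² = 10² = 100)
31*(38 + Y) = 31*(38 + 100) = 31*138 = 4278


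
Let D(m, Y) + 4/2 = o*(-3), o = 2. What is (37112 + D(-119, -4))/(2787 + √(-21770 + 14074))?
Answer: 103408848/7775065 - 148416*I*√481/7775065 ≈ 13.3 - 0.41865*I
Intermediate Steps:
D(m, Y) = -8 (D(m, Y) = -2 + 2*(-3) = -2 - 6 = -8)
(37112 + D(-119, -4))/(2787 + √(-21770 + 14074)) = (37112 - 8)/(2787 + √(-21770 + 14074)) = 37104/(2787 + √(-7696)) = 37104/(2787 + 4*I*√481)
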